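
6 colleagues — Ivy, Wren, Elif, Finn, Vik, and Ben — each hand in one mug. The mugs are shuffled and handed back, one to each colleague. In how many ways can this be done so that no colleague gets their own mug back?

265

Count assignments avoiding every fixed point. For any j of the 6 colleagues fixed to their own mug, the other 6−j can be arranged in (6−j)! ways.
By inclusion–exclusion this is Σ_{j=0}^{6} (−1)^j C(6,j)·(6−j)!.
Computing: 720 − 720 + 360 − 120 + 30 − 6 + 1 = 265.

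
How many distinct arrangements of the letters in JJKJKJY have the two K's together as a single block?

30

Treat the 2 copies of K as a single block. The multiset to arrange is then {KK, J, J, J, J, Y}, 6 items in all.
That gives (6)!/(4!) = 30 arrangements.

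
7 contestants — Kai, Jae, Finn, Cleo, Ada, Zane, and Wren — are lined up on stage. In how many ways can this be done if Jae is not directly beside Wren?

Of the 7! = 5040 arrangements, those with Jae and Wren adjacent number 2 × 6! = 1440 (treat the pair as a block with 2 internal orders).
Complementary counting: 5040 − 1440 = 3600.

3600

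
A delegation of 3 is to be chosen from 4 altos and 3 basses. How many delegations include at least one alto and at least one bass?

Total 3-person selections from all 7: C(7,3) = 35.
Selections missing a whole group: no altos → C(3,3) = 1; no basses → C(4,3) = 4.
Both groups omitted at once is impossible, so 35 − 5 = 30.

30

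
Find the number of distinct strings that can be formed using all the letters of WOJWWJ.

The 6 letters of WOJWWJ have repeats: J appearing twice and W appearing 3 times.
So there are 6! / (3!·2!) = 60 distinguishable arrangements.

60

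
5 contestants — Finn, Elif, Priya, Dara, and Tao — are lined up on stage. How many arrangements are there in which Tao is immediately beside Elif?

Place the 3 others and the Tao-Elif pair as 4 objects in a line; the pair has 2 internal arrangements.
So the count is 2·(4)! = 48.

48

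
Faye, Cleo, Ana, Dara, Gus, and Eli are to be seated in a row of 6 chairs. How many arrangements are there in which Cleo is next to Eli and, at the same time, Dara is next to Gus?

Treat {Cleo,Eli} as one block (2 orders) and {Dara,Gus} as another (2 orders).
That leaves 4 units to arrange: 2 × 2 × 4! = 4 × 24 = 96.

96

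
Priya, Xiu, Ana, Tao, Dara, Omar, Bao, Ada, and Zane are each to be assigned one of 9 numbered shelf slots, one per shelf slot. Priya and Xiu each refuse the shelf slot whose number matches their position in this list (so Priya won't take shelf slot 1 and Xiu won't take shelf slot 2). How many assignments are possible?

Let Aᵢ (for i ∈ {1, 2}) be the placements that put person i in their forbidden shelf slot. Any j of these fix j positions, leaving (9−j)! ways to fill the rest, and there are C(2,j) ways to pick which j.
By inclusion–exclusion, the number of valid placements is Σ_{j=0}^{2} (−1)^j C(2,j)·(9−j)!.
Computing: 362880 − 80640 + 5040 = 287280.

287280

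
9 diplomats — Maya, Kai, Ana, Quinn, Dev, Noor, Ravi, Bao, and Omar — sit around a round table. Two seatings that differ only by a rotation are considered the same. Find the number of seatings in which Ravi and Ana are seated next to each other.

10080

Treat {Ravi, Ana} as one unit (2 internal orders) and seat the resulting 8 units around the table: (7)! circular arrangements.
So 2 × (7)! = 2 × 5040 = 10080.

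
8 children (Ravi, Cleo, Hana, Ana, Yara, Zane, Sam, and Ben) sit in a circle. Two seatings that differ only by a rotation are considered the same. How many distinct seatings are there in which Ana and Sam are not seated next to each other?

3600

Without the restriction there are (7)! = 5040 seatings.
Seatings with Ana beside Sam: treat them as a block with 2 internal orders, giving 2 × (6)! = 1440.
Subtracting, 5040 − 1440 = 3600.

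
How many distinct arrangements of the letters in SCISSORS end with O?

210

Fix O in the last position and arrange the remaining 7 letters.
Those 7 letters have S appearing 4 times, giving (7)!/(4!) = 210.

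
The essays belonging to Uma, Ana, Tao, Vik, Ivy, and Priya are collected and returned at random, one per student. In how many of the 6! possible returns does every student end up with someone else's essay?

Count assignments avoiding every fixed point. For any j of the 6 students fixed to their own essay, the other 6−j can be arranged in (6−j)! ways.
By inclusion–exclusion this is Σ_{j=0}^{6} (−1)^j C(6,j)·(6−j)!.
Computing: 720 − 720 + 360 − 120 + 30 − 6 + 1 = 265.

265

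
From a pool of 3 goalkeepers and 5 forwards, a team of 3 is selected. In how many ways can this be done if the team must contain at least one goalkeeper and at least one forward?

45

Unrestricted: C(8,3) = 56 ways to pick any 3 of the 8.
Selections missing a whole group: no goalkeepers → C(5,3) = 10; no forwards → C(3,3) = 1.
Both groups omitted at once is impossible, so 56 − 11 = 45.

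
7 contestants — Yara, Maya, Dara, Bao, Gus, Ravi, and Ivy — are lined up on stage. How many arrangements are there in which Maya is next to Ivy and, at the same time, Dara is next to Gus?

Treat {Maya,Ivy} as one block (2 orders) and {Dara,Gus} as another (2 orders).
That leaves 5 units to arrange: 2 × 2 × 5! = 4 × 120 = 480.

480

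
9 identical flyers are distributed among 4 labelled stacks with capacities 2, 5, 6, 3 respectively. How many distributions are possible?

By stars and bars, unrestricted non-negative solutions to x_1+…+x_4 = 9 number C(9+3,3) = 220.
Subtract solutions that violate a single cap (substitute x_i' = x_i − (cap_i+1)): x_1 ≥ 3 gives C(9,3) = 84; x_2 ≥ 6 gives C(6,3) = 20; x_3 ≥ 7 gives C(5,3) = 10; x_4 ≥ 4 gives C(8,3) = 56. Together 170.
Add back pairs where two caps are both exceeded: 1 + 0 + 10 + 0 + 0 + 0 = 11.
By inclusion–exclusion the count is 220 − 170 + 11 = 61.

61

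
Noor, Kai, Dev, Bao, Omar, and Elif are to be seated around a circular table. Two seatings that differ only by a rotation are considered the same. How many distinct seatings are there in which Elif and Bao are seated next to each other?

48

Treat {Elif, Bao} as one unit (2 internal orders) and seat the resulting 5 units around the table: (4)! circular arrangements.
So 2 × (4)! = 2 × 24 = 48.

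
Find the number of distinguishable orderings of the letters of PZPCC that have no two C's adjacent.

Total arrangements of PZPCC: 5!/(2!·2!) = 30.
Arrangements with the C's together: treat CC as one letter, giving (4)!/(2!) = 12.
Hence 30 − 12 = 18.

18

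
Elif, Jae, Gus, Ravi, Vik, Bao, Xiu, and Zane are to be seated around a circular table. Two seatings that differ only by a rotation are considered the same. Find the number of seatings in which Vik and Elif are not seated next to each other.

3600

Without the restriction there are (7)! = 5040 seatings.
Those with Vik next to Elif: fuse the pair into one unit and seat 7 units around a circle — 2·(6)! = 1440.
Subtracting, 5040 − 1440 = 3600.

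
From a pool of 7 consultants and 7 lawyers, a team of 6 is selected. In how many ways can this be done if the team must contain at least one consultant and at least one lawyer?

2989

Total 6-person selections from all 14: C(14,6) = 3003.
Subtract selections that omit an entire group: no consultants → C(7,6) = 7; no lawyers → C(7,6) = 7.
Both groups omitted at once is impossible, so 3003 − 14 = 2989.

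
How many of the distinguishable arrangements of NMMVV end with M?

12

With the last slot taken by M, it remains to arrange the other 4 letters (NMVV).
Those 4 letters have V appearing twice, giving (4)!/(2!) = 12.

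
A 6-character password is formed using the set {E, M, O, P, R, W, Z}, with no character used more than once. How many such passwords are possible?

With no repetition, fill the 6 characters in order: 7 choices, then 6, down to 2.
That product is 7 × 6 × 5 × 4 × 3 × 2 = 5040.

5040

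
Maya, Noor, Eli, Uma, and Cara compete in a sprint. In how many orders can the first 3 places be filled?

60

This is an ordered selection of 3 from 5: P(5,3).
That gives 5 × 4 × 3 = 60.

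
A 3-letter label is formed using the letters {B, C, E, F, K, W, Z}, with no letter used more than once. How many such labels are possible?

210

With no repetition, fill the 3 letters in order: 7 choices, then 6, down to 5.
That product is 7 × 6 × 5 = 210.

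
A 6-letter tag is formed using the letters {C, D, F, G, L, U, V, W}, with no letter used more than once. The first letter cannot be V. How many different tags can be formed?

The first letter has 8−1 = 7 choices (anything except V).
The remaining 5 letters are filled from the other 7 symbols without repetition: 7 × 6 × 5 × 4 × 3 = 2520.
Total: 7 × 2520 = 17640.

17640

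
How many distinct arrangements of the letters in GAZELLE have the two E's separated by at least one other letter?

Total arrangements of GAZELLE: 7!/(2!·2!) = 1260.
If the two E's are adjacent, glue them into one block, leaving 6 items to arrange: (6)!/(2!) = 360 ways.
Hence 1260 − 360 = 900.

900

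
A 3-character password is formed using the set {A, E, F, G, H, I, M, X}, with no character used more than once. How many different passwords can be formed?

Choose and order 3 of the 8 symbols: the first character has 8 options, the next 7, then 6.
That product is 8 × 7 × 6 = 336.

336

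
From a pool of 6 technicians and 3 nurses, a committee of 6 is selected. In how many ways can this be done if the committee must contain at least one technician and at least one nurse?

83

With no constraint there are C(9,6) = 84 possible selections.
Selections missing a whole group: no technicians → C(3,6) = 0; no nurses → C(6,6) = 1.
Both groups omitted at once is impossible, so 84 − 1 = 83.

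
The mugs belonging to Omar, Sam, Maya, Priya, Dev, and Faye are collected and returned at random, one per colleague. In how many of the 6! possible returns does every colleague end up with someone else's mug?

Count assignments avoiding every fixed point. For any j of the 6 colleagues fixed to their own mug, the other 6−j can be arranged in (6−j)! ways.
By inclusion–exclusion this is Σ_{j=0}^{6} (−1)^j C(6,j)·(6−j)!.
Computing: 720 − 720 + 360 − 120 + 30 − 6 + 1 = 265.

265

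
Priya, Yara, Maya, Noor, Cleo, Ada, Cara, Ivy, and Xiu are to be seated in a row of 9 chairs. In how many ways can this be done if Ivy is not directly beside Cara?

There are 9! = 362880 arrangements in all. If Ivy and Cara are adjacent, merging them into one block gives 2·(8)! = 80640 arrangements.
Complementary counting: 362880 − 80640 = 282240.

282240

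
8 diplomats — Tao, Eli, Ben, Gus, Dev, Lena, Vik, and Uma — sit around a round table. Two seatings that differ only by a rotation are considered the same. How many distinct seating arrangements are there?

5040

Fix one person's seat to break rotational symmetry; the remaining 7 people can be arranged in (7)! = 5040 ways.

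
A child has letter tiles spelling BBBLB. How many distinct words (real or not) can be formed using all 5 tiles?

BBBLB has 5 letters with B appearing 4 times.
So there are 5! / (4!) = 5 distinguishable arrangements.

5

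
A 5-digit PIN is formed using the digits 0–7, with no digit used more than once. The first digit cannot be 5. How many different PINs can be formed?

The first digit has 8−1 = 7 choices (anything except 5).
The remaining 4 digits are filled from the other 7 symbols without repetition: 7 × 6 × 5 × 4 = 840.
Total: 7 × 840 = 5880.

5880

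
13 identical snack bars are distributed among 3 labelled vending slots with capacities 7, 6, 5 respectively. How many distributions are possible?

21

Without the upper bounds there are C(15,2) = 105 ways to split 13 among 3 vending slots.
Subtract solutions that violate a single cap (substitute x_i' = x_i − (cap_i+1)): x_1 ≥ 8 gives C(7,2) = 21; x_2 ≥ 7 gives C(8,2) = 28; x_3 ≥ 6 gives C(9,2) = 36. Together 85.
Add back pairs where two caps are both exceeded: 0 + 0 + 1 = 1.
By inclusion–exclusion the count is 105 − 85 + 1 = 21.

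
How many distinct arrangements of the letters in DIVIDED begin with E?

60

With the first slot taken by E, it remains to arrange the other 6 letters (DIVIDD).
Those 6 letters have D appearing 3 times and I appearing twice, giving (6)!/(3!·2!) = 60.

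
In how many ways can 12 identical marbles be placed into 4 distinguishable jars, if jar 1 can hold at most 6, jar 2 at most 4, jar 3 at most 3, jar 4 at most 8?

Without the upper bounds there are C(15,3) = 455 ways to split 12 among 4 jars.
Subtract solutions that violate a single cap (substitute x_i' = x_i − (cap_i+1)): x_1 ≥ 7 gives C(8,3) = 56; x_2 ≥ 5 gives C(10,3) = 120; x_3 ≥ 4 gives C(11,3) = 165; x_4 ≥ 9 gives C(6,3) = 20. Together 361.
Add back pairs where two caps are both exceeded: 1 + 4 + 0 + 20 + 0 + 0 = 25.
By inclusion–exclusion the count is 455 − 361 + 25 = 119.

119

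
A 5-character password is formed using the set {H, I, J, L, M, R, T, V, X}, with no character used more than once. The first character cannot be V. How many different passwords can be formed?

13440

The first character has 9−1 = 8 choices (anything except V).
The remaining 4 characters are filled from the other 8 symbols without repetition: 8 × 7 × 6 × 5 = 1680.
Total: 8 × 1680 = 13440.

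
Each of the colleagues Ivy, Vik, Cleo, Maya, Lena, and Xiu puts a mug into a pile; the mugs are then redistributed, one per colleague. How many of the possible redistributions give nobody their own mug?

Count assignments avoiding every fixed point. For any j of the 6 colleagues fixed to their own mug, the other 6−j can be arranged in (6−j)! ways.
By inclusion–exclusion this is Σ_{j=0}^{6} (−1)^j C(6,j)·(6−j)!.
Computing: 720 − 720 + 360 − 120 + 30 − 6 + 1 = 265.

265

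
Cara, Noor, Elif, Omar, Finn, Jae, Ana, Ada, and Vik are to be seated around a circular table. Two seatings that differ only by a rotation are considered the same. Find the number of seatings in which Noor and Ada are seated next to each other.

10080

Glue Noor and Ada into a block (2 internal orders). Seating 8 units around a circle gives (7)! arrangements.
So 2 × (7)! = 2 × 5040 = 10080.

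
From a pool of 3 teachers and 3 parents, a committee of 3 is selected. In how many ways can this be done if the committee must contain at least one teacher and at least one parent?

18

Unrestricted: C(6,3) = 20 ways to pick any 3 of the 6.
Subtract selections that omit an entire group: no teachers → C(3,3) = 1; no parents → C(3,3) = 1.
Both groups omitted at once is impossible, so 20 − 2 = 18.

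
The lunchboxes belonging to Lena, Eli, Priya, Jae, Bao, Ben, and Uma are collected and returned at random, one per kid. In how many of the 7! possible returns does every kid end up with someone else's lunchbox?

This is the derangement count D_7: permutations of 7 items with no fixed point.
By inclusion–exclusion this is Σ_{j=0}^{7} (−1)^j C(7,j)·(7−j)!.
Computing: 5040 − 5040 + 2520 − 840 + 210 − 42 + 7 − 1 = 1854.

1854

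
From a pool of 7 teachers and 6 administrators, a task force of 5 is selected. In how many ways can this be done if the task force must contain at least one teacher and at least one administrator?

Total 5-person selections from all 13: C(13,5) = 1287.
Subtract selections that omit an entire group: no teachers → C(6,5) = 6; no administrators → C(7,5) = 21.
Both groups omitted at once is impossible, so 1287 − 27 = 1260.

1260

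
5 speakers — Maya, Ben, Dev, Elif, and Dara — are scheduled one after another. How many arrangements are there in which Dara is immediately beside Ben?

48

Glue Dara and Ben into one block (2 internal orders), leaving 4 units to arrange in a row.
That gives 2 × 4! = 2 × 24 = 48.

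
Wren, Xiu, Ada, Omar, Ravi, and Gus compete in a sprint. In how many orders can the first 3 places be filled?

120

There are 6 choices for 1st place, 5 for 2nd, and 4 for 3rd.
That gives 6 × 5 × 4 = 120.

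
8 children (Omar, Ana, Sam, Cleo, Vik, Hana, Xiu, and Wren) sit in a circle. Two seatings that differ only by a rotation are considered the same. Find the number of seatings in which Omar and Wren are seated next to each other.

1440

Glue Omar and Wren into a block (2 internal orders). Seating 7 units around a circle gives (6)! arrangements.
So 2 × (6)! = 2 × 720 = 1440.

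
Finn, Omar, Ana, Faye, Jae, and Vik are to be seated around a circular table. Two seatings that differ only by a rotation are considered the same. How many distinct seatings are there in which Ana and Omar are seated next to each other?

48

Treat {Ana, Omar} as one unit (2 internal orders) and seat the resulting 5 units around the table: (4)! circular arrangements.
So 2 × (4)! = 2 × 24 = 48.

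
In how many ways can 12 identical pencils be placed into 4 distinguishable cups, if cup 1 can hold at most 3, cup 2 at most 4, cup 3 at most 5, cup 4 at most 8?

Ignoring the caps, the number of non-negative solutions to x_1+…+x_4 = 12 is C(15,3) = 455.
Subtract solutions that violate a single cap (substitute x_i' = x_i − (cap_i+1)): x_1 ≥ 4 gives C(11,3) = 165; x_2 ≥ 5 gives C(10,3) = 120; x_3 ≥ 6 gives C(9,3) = 84; x_4 ≥ 9 gives C(6,3) = 20. Together 389.
Add back pairs where two caps are both exceeded: 20 + 10 + 0 + 4 + 0 + 0 = 34.
By inclusion–exclusion the count is 455 − 389 + 34 = 100.

100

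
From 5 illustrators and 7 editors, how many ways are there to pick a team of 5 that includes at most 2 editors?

Split by how many editors are chosen (0 through 2).
Sum: C(7,0)·C(5,5) + C(7,1)·C(5,4) + C(7,2)·C(5,3) = 1 + 35 + 210 = 246.

246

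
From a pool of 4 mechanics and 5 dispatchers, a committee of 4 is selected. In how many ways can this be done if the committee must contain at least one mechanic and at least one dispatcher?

120

With no constraint there are C(9,4) = 126 possible selections.
Selections missing a whole group: no mechanics → C(5,4) = 5; no dispatchers → C(4,4) = 1.
Both groups omitted at once is impossible, so 126 − 6 = 120.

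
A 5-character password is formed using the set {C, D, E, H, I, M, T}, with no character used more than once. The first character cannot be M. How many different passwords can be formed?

The first character has 7−1 = 6 choices (anything except M).
The remaining 4 characters are filled from the other 6 symbols without repetition: 6 × 5 × 4 × 3 = 360.
Total: 6 × 360 = 2160.

2160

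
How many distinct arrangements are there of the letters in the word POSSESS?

POSSESS has 7 letters with S appearing 4 times.
So there are 7! / (4!) = 210 distinguishable arrangements.

210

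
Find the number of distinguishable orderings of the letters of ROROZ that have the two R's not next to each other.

18

There are 5!/(2!·2!) = 30 arrangements of ROROZ in total.
Arrangements with the R's together: treat RR as one letter, giving (4)!/(2!) = 12.
Subtracting, 30 − 12 = 18 arrangements keep the R's apart.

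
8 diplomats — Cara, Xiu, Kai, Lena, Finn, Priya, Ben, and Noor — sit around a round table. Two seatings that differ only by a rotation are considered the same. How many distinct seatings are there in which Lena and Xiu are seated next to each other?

1440

Glue Lena and Xiu into a block (2 internal orders). Seating 7 units around a circle gives (6)! arrangements.
So 2 × (6)! = 2 × 720 = 1440.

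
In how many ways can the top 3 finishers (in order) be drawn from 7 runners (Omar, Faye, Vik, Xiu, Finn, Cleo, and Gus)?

210

This is an ordered selection of 3 from 7: P(7,3).
That gives 7 × 6 × 5 = 210.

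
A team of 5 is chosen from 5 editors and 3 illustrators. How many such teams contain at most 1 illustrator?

16

Split by how many illustrators are chosen (0 through 1).
Sum: C(3,0)·C(5,5) + C(3,1)·C(5,4) = 1 + 15 = 16.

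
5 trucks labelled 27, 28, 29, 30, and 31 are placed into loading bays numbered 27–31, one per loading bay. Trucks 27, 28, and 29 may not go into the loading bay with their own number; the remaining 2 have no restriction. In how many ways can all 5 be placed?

64

Let Aᵢ (for i ∈ {27, 28, 29}) be the placements that put truck i in its forbidden loading bay. Any j of these fix j positions, leaving (5−j)! ways to fill the rest, and there are C(3,j) ways to pick which j.
By inclusion–exclusion, the number of valid placements is Σ_{j=0}^{3} (−1)^j C(3,j)·(5−j)!.
Computing: 120 − 72 + 18 − 2 = 64.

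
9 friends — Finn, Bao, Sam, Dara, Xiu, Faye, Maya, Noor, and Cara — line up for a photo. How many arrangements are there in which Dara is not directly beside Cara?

282240

Of the 9! = 362880 arrangements, those with Dara and Cara adjacent number 2 × 8! = 80640 (treat the pair as a block with 2 internal orders).
So 362880 − 80640 = 282240 arrangements keep them apart.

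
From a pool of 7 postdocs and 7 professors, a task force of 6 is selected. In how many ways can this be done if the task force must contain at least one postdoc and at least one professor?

Unrestricted: C(14,6) = 3003 ways to pick any 6 of the 14.
Selections missing a whole group: no postdocs → C(7,6) = 7; no professors → C(7,6) = 7.
Both groups omitted at once is impossible, so 3003 − 14 = 2989.

2989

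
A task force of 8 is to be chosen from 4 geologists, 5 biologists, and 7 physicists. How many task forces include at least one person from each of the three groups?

Unrestricted: C(16,8) = 12870 ways to pick any 8 of the 16.
Selections missing a whole group: no geologists → C(12,8) = 495; no biologists → C(11,8) = 165; no physicists → C(9,8) = 9.
Add back selections omitting two groups (i.e. drawn from a single group): C(4,8) + C(5,8) + C(7,8) = 0.
By inclusion–exclusion: 12870 − 669 + 0 = 12201.

12201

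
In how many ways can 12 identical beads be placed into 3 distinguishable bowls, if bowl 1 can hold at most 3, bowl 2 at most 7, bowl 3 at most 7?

By stars and bars, unrestricted non-negative solutions to x_1+…+x_3 = 12 number C(12+2,2) = 91.
Subtract solutions that violate a single cap (substitute x_i' = x_i − (cap_i+1)): x_1 ≥ 4 gives C(10,2) = 45; x_2 ≥ 8 gives C(6,2) = 15; x_3 ≥ 8 gives C(6,2) = 15. Together 75.
Add back pairs where two caps are both exceeded: 1 + 1 + 0 = 2.
By inclusion–exclusion the count is 91 − 75 + 2 = 18.

18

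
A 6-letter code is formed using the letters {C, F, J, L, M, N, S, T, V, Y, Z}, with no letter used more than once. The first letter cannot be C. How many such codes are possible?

The first letter has 11−1 = 10 choices (anything except C).
The remaining 5 letters are filled from the other 10 symbols without repetition: 10 × 9 × 8 × 7 × 6 = 30240.
Total: 10 × 30240 = 302400.

302400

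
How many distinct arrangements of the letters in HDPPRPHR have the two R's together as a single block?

420

Treat the 2 copies of R as a single block. The multiset to arrange is then {RR, D, H, H, P, P, P}, 7 items in all.
That gives (7)!/(3!·2!) = 420 arrangements.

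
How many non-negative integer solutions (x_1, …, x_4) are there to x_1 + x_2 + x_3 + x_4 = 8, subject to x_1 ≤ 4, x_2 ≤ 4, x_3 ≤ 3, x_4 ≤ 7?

Without the upper bounds there are C(11,3) = 165 ways to split 8 among 4 variables.
Subtract solutions that violate a single cap (substitute x_i' = x_i − (cap_i+1)): x_1 ≥ 5 gives C(6,3) = 20; x_2 ≥ 5 gives C(6,3) = 20; x_3 ≥ 4 gives C(7,3) = 35; x_4 ≥ 8 gives C(3,3) = 1. Together 76.
No two caps can be exceeded simultaneously, so the pair terms are all 0.
By inclusion–exclusion the count is 165 − 76 + 0 = 89.

89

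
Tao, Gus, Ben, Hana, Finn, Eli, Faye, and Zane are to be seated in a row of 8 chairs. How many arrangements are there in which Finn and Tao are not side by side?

30240

There are 8! = 40320 arrangements in all. If Finn and Tao are adjacent, merging them into one block gives 2·(7)! = 10080 arrangements.
Complementary counting: 40320 − 10080 = 30240.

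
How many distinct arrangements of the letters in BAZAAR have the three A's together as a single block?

Treat the 3 copies of A as a single block. The multiset to arrange is then {AAA, B, R, Z}, 4 items in all.
All 4 items are distinct, so there are (4)! = 24 arrangements.

24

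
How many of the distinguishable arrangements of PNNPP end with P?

Fix P in the last position and arrange the remaining 4 letters.
Those 4 letters have N appearing twice and P appearing twice, giving (4)!/(2!·2!) = 6.

6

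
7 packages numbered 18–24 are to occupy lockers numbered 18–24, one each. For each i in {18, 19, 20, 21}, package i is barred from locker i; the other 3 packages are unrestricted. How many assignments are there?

2790

Let Aᵢ (for 18 ≤ i ≤ 21) be the placements that put package i in its forbidden locker. Any j of these fix j positions, leaving (7−j)! ways to fill the rest, and there are C(4,j) ways to pick which j.
By inclusion–exclusion, the number of valid placements is Σ_{j=0}^{4} (−1)^j C(4,j)·(7−j)!.
Computing: 5040 − 2880 + 720 − 96 + 6 = 2790.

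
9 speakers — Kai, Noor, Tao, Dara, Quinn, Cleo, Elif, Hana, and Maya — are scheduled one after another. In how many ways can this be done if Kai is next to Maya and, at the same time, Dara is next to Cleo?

20160

Treat {Kai,Maya} as one block (2 orders) and {Dara,Cleo} as another (2 orders).
That leaves 7 units to arrange: 2 × 2 × 7! = 4 × 5040 = 20160.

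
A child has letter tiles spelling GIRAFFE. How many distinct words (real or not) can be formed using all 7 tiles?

2520

GIRAFFE has 7 letters with F appearing twice.
Dividing 7! = 5040 by 2! = 2 for the repeated letters gives 2520.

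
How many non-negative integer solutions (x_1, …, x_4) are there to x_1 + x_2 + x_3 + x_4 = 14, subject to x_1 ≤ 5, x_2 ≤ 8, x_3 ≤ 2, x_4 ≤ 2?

Ignoring the caps, the number of non-negative solutions to x_1+…+x_4 = 14 is C(17,3) = 680.
Subtract solutions that violate a single cap (substitute x_i' = x_i − (cap_i+1)): x_1 ≥ 6 gives C(11,3) = 165; x_2 ≥ 9 gives C(8,3) = 56; x_3 ≥ 3 gives C(14,3) = 364; x_4 ≥ 3 gives C(14,3) = 364. Together 949.
Add back pairs where two caps are both exceeded: 0 + 56 + 56 + 10 + 10 + 165 = 297.
Subtract triples: 0 + 0 + 10 + 0 = 10.
By inclusion–exclusion the count is 680 − 949 + 297 − 10 = 18.

18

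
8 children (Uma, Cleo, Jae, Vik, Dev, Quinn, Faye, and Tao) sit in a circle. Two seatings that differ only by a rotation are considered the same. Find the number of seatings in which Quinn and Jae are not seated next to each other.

All circular seatings of 8 people number (7)! = 5040.
Those with Quinn next to Jae: fuse the pair into one unit and seat 7 units around a circle — 2·(6)! = 1440.
Subtracting, 5040 − 1440 = 3600.

3600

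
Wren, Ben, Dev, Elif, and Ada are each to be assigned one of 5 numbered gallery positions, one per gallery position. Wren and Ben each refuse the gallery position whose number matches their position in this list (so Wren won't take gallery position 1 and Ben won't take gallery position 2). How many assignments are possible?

Let Aᵢ (for i ∈ {1, 2}) be the placements that put person i in their forbidden gallery position. Any j of these fix j positions, leaving (5−j)! ways to fill the rest, and there are C(2,j) ways to pick which j.
By inclusion–exclusion, the number of valid placements is Σ_{j=0}^{2} (−1)^j C(2,j)·(5−j)!.
Computing: 120 − 48 + 6 = 78.

78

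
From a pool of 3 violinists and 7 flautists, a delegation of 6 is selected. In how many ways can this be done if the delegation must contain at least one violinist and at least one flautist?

203

Unrestricted: C(10,6) = 210 ways to pick any 6 of the 10.
Subtract selections that omit an entire group: no violinists → C(7,6) = 7; no flautists → C(3,6) = 0.
Both groups omitted at once is impossible, so 210 − 7 = 203.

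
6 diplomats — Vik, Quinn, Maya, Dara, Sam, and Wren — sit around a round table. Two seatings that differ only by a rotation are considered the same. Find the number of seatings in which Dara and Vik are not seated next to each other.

72

Without the restriction there are (5)! = 120 seatings.
Seatings with Dara beside Vik: treat them as a block with 2 internal orders, giving 2 × (4)! = 48.
Subtracting, 120 − 48 = 72.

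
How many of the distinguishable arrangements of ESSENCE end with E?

180

With the last slot taken by E, it remains to arrange the other 6 letters (SSENCE).
Those 6 letters have E appearing twice and S appearing twice, giving (6)!/(2!·2!) = 180.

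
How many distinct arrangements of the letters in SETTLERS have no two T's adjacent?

3780

There are 8!/(2!·2!·2!) = 5040 arrangements of SETTLERS in total.
If the two T's are adjacent, glue them into one block, leaving 7 items to arrange: (7)!/(2!·2!) = 1260 ways.
Hence 5040 − 1260 = 3780.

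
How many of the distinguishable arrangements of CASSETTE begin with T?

1260

With the first slot taken by T, it remains to arrange the other 7 letters (CASSETE).
Those 7 letters have E appearing twice and S appearing twice, giving (7)!/(2!·2!) = 1260.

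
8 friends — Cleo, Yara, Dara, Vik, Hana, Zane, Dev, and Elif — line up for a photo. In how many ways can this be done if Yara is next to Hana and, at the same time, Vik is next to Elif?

Treat {Yara,Hana} as one block (2 orders) and {Vik,Elif} as another (2 orders).
That leaves 6 units to arrange: 2 × 2 × 6! = 4 × 720 = 2880.

2880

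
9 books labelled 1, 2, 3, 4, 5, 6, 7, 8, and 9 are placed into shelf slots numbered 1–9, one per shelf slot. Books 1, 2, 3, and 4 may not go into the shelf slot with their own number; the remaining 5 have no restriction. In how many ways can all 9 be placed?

229080

Let Aᵢ (for 1 ≤ i ≤ 4) be the placements that put book i in its forbidden shelf slot. Any j of these fix j positions, leaving (9−j)! ways to fill the rest, and there are C(4,j) ways to pick which j.
By inclusion–exclusion, the number of valid placements is Σ_{j=0}^{4} (−1)^j C(4,j)·(9−j)!.
Computing: 362880 − 161280 + 30240 − 2880 + 120 = 229080.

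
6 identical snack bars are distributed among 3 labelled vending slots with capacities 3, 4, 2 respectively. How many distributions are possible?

9

Without the upper bounds there are C(8,2) = 28 ways to split 6 among 3 vending slots.
Subtract solutions that violate a single cap (substitute x_i' = x_i − (cap_i+1)): x_1 ≥ 4 gives C(4,2) = 6; x_2 ≥ 5 gives C(3,2) = 3; x_3 ≥ 3 gives C(5,2) = 10. Together 19.
No two caps can be exceeded simultaneously, so the pair terms are all 0.
By inclusion–exclusion the count is 28 − 19 + 0 = 9.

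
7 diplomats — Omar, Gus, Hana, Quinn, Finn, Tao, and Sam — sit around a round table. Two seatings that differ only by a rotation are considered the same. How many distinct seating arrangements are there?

720

Seat Omar anywhere (absorbing the rotational symmetry), then permute the other 6: (6)! = 720.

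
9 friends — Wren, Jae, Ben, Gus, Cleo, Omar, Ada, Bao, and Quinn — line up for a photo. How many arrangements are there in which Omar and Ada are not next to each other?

Of the 9! = 362880 arrangements, those with Omar and Ada adjacent number 2 × 8! = 80640 (treat the pair as a block with 2 internal orders).
So 362880 − 80640 = 282240 arrangements keep them apart.

282240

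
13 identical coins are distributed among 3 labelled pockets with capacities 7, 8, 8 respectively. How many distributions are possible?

54

Without the upper bounds there are C(15,2) = 105 ways to split 13 among 3 pockets.
Subtract solutions that violate a single cap (substitute x_i' = x_i − (cap_i+1)): x_1 ≥ 8 gives C(7,2) = 21; x_2 ≥ 9 gives C(6,2) = 15; x_3 ≥ 9 gives C(6,2) = 15. Together 51.
No two caps can be exceeded simultaneously, so the pair terms are all 0.
By inclusion–exclusion the count is 105 − 51 + 0 = 54.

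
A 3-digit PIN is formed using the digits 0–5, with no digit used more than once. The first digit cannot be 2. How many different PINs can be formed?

The first digit has 6−1 = 5 choices (anything except 2).
The remaining 2 digits are filled from the other 5 symbols without repetition: 5 × 4 = 20.
Total: 5 × 20 = 100.

100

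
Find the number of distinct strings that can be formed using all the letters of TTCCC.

TTCCC has 5 letters with C appearing 3 times and T appearing twice.
The number of distinct arrangements is 5!/(3!·2!) = 120/12 = 10.

10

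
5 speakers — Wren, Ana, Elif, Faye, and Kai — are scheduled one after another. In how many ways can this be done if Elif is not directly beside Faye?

72

Of the 5! = 120 arrangements, those with Elif and Faye adjacent number 2 × 4! = 48 (treat the pair as a block with 2 internal orders).
Complementary counting: 120 − 48 = 72.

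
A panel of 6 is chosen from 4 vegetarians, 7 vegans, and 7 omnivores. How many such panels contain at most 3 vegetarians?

Split by how many vegetarians are chosen (0 through 3).
Sum: C(4,0)·C(14,6) + C(4,1)·C(14,5) + C(4,2)·C(14,4) + C(4,3)·C(14,3) = 3003 + 8008 + 6006 + 1456 = 18473.

18473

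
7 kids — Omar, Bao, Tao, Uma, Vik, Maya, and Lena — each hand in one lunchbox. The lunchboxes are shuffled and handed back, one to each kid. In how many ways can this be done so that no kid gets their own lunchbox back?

1854

This is the derangement count D_7: permutations of 7 items with no fixed point.
By inclusion–exclusion this is Σ_{j=0}^{7} (−1)^j C(7,j)·(7−j)!.
Computing: 5040 − 5040 + 2520 − 840 + 210 − 42 + 7 − 1 = 1854.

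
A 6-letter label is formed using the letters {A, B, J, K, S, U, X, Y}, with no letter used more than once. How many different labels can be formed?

20160

Choose and order 6 of the 8 symbols: the first letter has 8 options, the next 7, and so on down to 3.
8 × 7 × 6 × 5 × 4 × 3 = 20160.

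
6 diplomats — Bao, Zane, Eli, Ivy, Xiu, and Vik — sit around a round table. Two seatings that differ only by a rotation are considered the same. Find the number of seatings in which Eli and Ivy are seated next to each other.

48

Treat {Eli, Ivy} as one unit (2 internal orders) and seat the resulting 5 units around the table: (4)! circular arrangements.
So 2 × (4)! = 2 × 24 = 48.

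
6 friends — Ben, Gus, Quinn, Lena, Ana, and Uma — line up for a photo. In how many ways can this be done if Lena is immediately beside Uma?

Place the 4 others and the Lena-Uma pair as 5 objects in a line; the pair has 2 internal arrangements.
So the count is 2·(5)! = 240.

240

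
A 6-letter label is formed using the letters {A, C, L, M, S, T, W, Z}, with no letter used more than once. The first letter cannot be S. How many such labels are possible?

17640

The first letter has 8−1 = 7 choices (anything except S).
The remaining 5 letters are filled from the other 7 symbols without repetition: 7 × 6 × 5 × 4 × 3 = 2520.
Total: 7 × 2520 = 17640.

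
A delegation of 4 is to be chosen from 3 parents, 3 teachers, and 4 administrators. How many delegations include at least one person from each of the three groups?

With no constraint there are C(10,4) = 210 possible selections.
Subtract selections that omit an entire group: no parents → C(7,4) = 35; no teachers → C(7,4) = 35; no administrators → C(6,4) = 15.
Add back selections omitting two groups (i.e. drawn from a single group): C(3,4) + C(3,4) + C(4,4) = 1.
By inclusion–exclusion: 210 − 85 + 1 = 126.

126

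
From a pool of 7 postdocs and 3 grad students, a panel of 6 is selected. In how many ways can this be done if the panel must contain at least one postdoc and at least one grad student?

Unrestricted: C(10,6) = 210 ways to pick any 6 of the 10.
Selections missing a whole group: no postdocs → C(3,6) = 0; no grad students → C(7,6) = 7.
Both groups omitted at once is impossible, so 210 − 7 = 203.

203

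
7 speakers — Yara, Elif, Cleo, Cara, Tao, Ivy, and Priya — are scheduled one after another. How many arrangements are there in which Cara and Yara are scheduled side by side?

Glue Cara and Yara into one block (2 internal orders), leaving 6 units to arrange in a row.
That gives 2 × 6! = 2 × 720 = 1440.

1440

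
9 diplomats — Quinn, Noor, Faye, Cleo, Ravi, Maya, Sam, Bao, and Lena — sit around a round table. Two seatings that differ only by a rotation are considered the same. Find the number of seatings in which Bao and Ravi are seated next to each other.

Treat {Bao, Ravi} as one unit (2 internal orders) and seat the resulting 8 units around the table: (7)! circular arrangements.
So 2 × (7)! = 2 × 5040 = 10080.

10080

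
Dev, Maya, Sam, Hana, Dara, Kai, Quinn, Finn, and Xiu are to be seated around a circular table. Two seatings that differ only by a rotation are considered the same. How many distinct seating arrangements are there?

40320

Around a circle, 9 distinct people have 9!/9 = (8)! = 40320 rotationally distinct seatings.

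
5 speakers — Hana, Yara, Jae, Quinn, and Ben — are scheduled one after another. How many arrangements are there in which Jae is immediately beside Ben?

48

Glue Jae and Ben into one block (2 internal orders), leaving 4 units to arrange in a row.
So the count is 2·(4)! = 48.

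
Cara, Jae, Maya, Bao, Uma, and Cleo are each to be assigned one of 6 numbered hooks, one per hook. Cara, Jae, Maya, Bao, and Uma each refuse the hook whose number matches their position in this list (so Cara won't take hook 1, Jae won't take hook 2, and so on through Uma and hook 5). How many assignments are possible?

309

Let Aᵢ (for 1 ≤ i ≤ 5) be the placements that put person i in their forbidden hook. Any j of these fix j positions, leaving (6−j)! ways to fill the rest, and there are C(5,j) ways to pick which j.
By inclusion–exclusion, the number of valid placements is Σ_{j=0}^{5} (−1)^j C(5,j)·(6−j)!.
Computing: 720 − 600 + 240 − 60 + 10 − 1 = 309.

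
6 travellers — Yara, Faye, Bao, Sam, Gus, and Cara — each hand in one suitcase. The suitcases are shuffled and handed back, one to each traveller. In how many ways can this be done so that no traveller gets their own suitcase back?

This is the derangement count D_6: permutations of 6 items with no fixed point.
By inclusion–exclusion this is Σ_{j=0}^{6} (−1)^j C(6,j)·(6−j)!.
Computing: 720 − 720 + 360 − 120 + 30 − 6 + 1 = 265.

265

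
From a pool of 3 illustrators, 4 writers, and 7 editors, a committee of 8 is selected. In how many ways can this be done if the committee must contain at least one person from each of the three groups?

2793

Unrestricted: C(14,8) = 3003 ways to pick any 8 of the 14.
Subtract selections that omit an entire group: no illustrators → C(11,8) = 165; no writers → C(10,8) = 45; no editors → C(7,8) = 0.
Add back selections omitting two groups (i.e. drawn from a single group): C(3,8) + C(4,8) + C(7,8) = 0.
By inclusion–exclusion: 3003 − 210 + 0 = 2793.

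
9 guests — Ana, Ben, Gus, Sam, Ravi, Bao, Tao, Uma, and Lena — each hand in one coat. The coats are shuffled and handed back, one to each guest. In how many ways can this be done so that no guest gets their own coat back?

This is the derangement count D_9: permutations of 9 items with no fixed point.
By inclusion–exclusion this is Σ_{j=0}^{9} (−1)^j C(9,j)·(9−j)!.
Computing: 362880 − 362880 + 181440 − 60480 + 15120 − 3024 + 504 − 72 + 9 − 1 = 133496.

133496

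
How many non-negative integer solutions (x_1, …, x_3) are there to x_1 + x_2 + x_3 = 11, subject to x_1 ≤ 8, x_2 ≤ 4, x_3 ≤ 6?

29

By stars and bars, unrestricted non-negative solutions to x_1+…+x_3 = 11 number C(11+2,2) = 78.
Subtract solutions that violate a single cap (substitute x_i' = x_i − (cap_i+1)): x_1 ≥ 9 gives C(4,2) = 6; x_2 ≥ 5 gives C(8,2) = 28; x_3 ≥ 7 gives C(6,2) = 15. Together 49.
No two caps can be exceeded simultaneously, so the pair terms are all 0.
By inclusion–exclusion the count is 78 − 49 + 0 = 29.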